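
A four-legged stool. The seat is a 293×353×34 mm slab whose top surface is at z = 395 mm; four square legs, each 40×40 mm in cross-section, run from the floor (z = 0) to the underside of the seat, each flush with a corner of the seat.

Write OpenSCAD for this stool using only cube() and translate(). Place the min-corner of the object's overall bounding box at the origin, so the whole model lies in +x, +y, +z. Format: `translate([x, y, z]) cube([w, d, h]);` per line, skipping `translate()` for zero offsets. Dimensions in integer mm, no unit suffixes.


translate([0, 0, 361]) cube([293, 353, 34]);
cube([40, 40, 361]);
translate([253, 0, 0]) cube([40, 40, 361]);
translate([0, 313, 0]) cube([40, 40, 361]);
translate([253, 313, 0]) cube([40, 40, 361]);


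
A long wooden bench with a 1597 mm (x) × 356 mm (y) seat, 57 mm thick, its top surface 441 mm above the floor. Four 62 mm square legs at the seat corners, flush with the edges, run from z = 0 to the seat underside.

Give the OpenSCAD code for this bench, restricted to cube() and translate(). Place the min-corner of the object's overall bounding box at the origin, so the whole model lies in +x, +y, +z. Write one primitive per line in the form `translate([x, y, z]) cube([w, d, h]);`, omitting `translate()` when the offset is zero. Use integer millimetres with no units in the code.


// leg_h = 441 − 57 = 384
translate([0, 0, 384]) cube([1597, 356, 57]);
cube([62, 62, 384]);
translate([0, 294, 0]) cube([62, 62, 384]);
translate([1535, 0, 0]) cube([62, 62, 384]);
translate([1535, 294, 0]) cube([62, 62, 384]);


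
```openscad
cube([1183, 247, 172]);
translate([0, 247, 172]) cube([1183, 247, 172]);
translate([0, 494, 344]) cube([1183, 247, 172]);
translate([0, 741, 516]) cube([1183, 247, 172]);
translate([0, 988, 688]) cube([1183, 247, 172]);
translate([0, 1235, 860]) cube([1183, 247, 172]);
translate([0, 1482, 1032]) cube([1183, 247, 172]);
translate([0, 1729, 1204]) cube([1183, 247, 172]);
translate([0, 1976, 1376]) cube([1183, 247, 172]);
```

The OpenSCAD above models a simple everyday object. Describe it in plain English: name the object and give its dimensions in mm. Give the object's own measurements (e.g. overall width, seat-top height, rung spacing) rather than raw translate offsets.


A straight staircase of 9 solid steps. Each step is 1183 mm wide (x), 247 mm deep (y, the going) and 172 mm tall (the rise). The first step rests on the floor; each subsequent step sits one going further in +y and one rise higher in +z, directly behind and above the previous step with no overlap.


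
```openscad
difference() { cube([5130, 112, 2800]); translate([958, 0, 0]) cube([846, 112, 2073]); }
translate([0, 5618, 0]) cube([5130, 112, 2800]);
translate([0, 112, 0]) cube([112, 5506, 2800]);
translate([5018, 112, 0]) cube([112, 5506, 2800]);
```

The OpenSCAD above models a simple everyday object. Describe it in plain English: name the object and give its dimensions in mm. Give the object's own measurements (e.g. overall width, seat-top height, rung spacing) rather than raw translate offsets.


A single room: four walls, each 2800 mm tall and 112 mm thick, enclosing an outside footprint 5130×5730 mm (x × y), no floor or roof. The front and back walls (−y and +y sides) run the full x-width; the side walls fit between their inner faces. A door opening 846 mm wide and 2073 mm tall is cut through the front wall from the floor up, its −x edge 958 mm from the wall's −x end.


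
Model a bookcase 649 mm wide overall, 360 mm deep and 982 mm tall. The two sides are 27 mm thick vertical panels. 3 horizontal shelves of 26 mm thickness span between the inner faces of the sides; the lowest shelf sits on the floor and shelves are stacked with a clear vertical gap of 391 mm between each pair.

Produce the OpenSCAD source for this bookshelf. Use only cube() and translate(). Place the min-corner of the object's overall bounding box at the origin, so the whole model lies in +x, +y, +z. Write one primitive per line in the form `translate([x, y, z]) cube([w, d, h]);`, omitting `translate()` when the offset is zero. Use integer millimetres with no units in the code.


cube([27, 360, 982]);
translate([622, 0, 0]) cube([27, 360, 982]);
translate([27, 0, 0]) cube([595, 360, 26]);
translate([27, 0, 417]) cube([595, 360, 26]);
translate([27, 0, 834]) cube([595, 360, 26]);


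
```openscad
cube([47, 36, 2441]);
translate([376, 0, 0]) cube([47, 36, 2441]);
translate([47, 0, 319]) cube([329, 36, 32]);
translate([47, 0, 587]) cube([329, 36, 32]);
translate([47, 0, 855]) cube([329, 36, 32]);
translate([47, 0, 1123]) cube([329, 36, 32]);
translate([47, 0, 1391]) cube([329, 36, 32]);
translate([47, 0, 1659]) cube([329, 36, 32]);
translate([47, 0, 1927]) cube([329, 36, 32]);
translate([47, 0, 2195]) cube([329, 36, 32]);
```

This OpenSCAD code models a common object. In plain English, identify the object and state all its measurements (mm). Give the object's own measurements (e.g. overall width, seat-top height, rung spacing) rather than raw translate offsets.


A straight ladder. Two 47×36 mm vertical rails, 2441 mm tall, stand 423 mm apart (outside-to-outside) with their front faces coplanar on the −y side. 8 rungs, each 36 mm deep and 32 mm tall, span between the inner faces of the rails, front faces flush with the rails. The lowest rung's underside is at z = 319 mm and rungs are spaced 268 mm apart (underside to underside).


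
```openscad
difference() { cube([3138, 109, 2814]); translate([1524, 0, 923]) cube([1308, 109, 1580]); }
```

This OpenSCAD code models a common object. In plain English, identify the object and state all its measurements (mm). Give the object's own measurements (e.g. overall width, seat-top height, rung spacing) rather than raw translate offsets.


A wall 3138 mm long (x), 109 mm thick (y), 2814 mm tall, with a rectangular window opening cut through it. The opening is 1308 mm wide and 1580 mm tall; its sill is at z = 923 mm and its near (−x) edge is 1524 mm from the wall's −x end. The opening passes through the full wall thickness.


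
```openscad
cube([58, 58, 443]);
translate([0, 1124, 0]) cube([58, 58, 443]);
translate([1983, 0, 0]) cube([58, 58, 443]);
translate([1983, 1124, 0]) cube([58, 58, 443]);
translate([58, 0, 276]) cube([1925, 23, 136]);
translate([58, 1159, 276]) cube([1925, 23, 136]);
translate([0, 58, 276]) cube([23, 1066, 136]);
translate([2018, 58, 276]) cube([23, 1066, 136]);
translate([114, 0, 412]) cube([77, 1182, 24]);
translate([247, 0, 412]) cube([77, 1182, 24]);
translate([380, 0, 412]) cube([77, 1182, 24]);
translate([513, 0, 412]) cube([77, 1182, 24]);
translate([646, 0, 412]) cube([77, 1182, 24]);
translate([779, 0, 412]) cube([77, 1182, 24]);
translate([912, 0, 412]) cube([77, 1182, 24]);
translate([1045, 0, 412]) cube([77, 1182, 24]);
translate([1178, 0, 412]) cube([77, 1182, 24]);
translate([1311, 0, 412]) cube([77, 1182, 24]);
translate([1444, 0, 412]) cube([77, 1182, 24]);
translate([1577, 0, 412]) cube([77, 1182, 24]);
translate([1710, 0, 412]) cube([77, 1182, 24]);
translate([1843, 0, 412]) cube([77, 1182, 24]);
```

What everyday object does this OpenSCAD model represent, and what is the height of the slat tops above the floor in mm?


A bed frame. The slat-top height is 436 mm.

Four posts, four rails, and a row of slats — a bed frame. Slats sit on the rails at z = 276 + 136 = 412; with slat thickness 24, the top is 436 mm.


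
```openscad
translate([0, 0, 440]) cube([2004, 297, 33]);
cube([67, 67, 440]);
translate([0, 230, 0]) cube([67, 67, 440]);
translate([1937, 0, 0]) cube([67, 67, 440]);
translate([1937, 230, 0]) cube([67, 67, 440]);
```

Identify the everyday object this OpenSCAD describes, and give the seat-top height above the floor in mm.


A bench. The seat-top height is 473 mm.

A long slab on four corner posts — a bench. The slab sits at z = 440 with thickness 33, so the top is 440 + 33 = 473 mm.


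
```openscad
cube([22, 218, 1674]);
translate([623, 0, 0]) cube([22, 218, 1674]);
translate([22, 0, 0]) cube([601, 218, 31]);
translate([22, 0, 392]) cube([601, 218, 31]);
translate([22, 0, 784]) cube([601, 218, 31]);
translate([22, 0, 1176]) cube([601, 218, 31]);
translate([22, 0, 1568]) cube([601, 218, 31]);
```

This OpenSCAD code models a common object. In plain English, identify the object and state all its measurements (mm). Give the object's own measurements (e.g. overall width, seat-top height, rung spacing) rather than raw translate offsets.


An open bookshelf. Two side panels, each 22 mm thick, 218 mm deep and 1674 mm tall, stand 645 mm apart (outside-to-outside). Between them sit 5 shelves, each 31 mm thick and 218 mm deep, spanning the full gap between the sides. The bottom shelf rests on the floor (its underside at z = 0) and the clear gap between one shelf's top and the next shelf's underside is 361 mm.


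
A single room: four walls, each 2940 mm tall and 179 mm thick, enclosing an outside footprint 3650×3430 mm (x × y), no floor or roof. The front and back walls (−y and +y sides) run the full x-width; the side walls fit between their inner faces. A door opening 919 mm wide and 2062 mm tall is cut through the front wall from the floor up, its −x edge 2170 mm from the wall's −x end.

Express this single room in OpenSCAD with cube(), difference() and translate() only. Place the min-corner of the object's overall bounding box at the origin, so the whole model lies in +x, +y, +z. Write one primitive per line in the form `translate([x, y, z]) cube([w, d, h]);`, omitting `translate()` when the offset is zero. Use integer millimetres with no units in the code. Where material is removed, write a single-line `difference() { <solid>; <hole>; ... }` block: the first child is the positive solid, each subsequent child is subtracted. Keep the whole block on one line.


difference() { cube([3650, 179, 2940]); translate([2170, 0, 0]) cube([919, 179, 2062]); }
translate([0, 3251, 0]) cube([3650, 179, 2940]);
translate([0, 179, 0]) cube([179, 3072, 2940]);
translate([3471, 179, 0]) cube([179, 3072, 2940]);


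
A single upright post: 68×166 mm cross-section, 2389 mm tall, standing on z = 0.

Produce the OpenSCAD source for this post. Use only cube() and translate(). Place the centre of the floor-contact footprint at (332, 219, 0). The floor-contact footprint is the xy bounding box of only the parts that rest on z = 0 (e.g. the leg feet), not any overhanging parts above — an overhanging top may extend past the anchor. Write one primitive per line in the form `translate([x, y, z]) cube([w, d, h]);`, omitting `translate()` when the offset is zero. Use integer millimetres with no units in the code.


translate([298, 136, 0]) cube([68, 166, 2389]);


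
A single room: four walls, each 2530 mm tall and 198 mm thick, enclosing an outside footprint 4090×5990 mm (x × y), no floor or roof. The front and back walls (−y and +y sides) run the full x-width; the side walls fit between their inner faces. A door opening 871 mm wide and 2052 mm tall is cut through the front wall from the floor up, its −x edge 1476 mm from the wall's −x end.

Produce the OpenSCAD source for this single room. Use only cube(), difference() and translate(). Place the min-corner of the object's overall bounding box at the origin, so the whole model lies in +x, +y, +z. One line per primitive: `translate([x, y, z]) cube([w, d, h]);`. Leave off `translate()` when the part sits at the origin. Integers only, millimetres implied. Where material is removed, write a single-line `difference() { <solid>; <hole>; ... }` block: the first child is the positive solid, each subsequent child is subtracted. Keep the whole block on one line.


difference() { cube([4090, 198, 2530]); translate([1476, 0, 0]) cube([871, 198, 2052]); }
translate([0, 5792, 0]) cube([4090, 198, 2530]);
translate([0, 198, 0]) cube([198, 5594, 2530]);
translate([3892, 198, 0]) cube([198, 5594, 2530]);


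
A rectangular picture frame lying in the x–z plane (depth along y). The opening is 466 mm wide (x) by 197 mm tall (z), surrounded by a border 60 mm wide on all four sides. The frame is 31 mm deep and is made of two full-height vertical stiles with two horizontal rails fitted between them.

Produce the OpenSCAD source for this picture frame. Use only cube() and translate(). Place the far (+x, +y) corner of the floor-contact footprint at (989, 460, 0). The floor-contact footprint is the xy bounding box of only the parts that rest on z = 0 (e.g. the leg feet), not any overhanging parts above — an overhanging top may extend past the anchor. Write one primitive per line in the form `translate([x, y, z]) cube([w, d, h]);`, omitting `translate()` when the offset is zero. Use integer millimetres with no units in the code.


translate([403, 429, 0]) cube([60, 31, 317]);
translate([929, 429, 0]) cube([60, 31, 317]);
translate([463, 429, 0]) cube([466, 31, 60]);
translate([463, 429, 257]) cube([466, 31, 60]);


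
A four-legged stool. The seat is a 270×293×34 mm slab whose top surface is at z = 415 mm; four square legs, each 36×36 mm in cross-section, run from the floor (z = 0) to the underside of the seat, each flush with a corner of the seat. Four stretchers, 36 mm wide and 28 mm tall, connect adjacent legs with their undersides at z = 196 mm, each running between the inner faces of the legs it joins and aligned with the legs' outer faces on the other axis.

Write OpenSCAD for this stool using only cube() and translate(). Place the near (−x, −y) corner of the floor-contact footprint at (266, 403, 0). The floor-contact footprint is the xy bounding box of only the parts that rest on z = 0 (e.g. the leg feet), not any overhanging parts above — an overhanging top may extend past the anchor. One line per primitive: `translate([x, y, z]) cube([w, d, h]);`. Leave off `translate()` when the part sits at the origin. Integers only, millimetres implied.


translate([266, 403, 381]) cube([270, 293, 34]);
translate([266, 403, 0]) cube([36, 36, 381]);
translate([500, 403, 0]) cube([36, 36, 381]);
translate([266, 660, 0]) cube([36, 36, 381]);
translate([500, 660, 0]) cube([36, 36, 381]);
translate([302, 403, 196]) cube([198, 36, 28]);
translate([302, 660, 196]) cube([198, 36, 28]);
translate([266, 439, 196]) cube([36, 221, 28]);
translate([500, 439, 196]) cube([36, 221, 28]);


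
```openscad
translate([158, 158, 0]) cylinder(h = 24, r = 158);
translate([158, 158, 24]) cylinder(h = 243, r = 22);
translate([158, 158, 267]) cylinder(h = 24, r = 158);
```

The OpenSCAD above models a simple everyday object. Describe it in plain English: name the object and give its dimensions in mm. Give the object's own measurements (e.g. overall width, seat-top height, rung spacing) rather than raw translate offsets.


A spool: two coaxial disc flanges of radius 158 mm and thickness 24 mm, joined by a core cylinder of radius 22 mm and height 243 mm. The lower flange rests on z = 0 and the three cylinders share a vertical axis.


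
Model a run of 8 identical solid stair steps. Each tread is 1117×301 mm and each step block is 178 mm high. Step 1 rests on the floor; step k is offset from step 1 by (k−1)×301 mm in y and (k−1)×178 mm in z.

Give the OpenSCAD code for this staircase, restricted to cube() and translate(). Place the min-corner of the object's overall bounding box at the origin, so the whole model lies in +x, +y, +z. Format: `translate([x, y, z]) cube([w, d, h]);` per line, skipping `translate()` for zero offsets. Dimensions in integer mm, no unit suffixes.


cube([1117, 301, 178]);
translate([0, 301, 178]) cube([1117, 301, 178]);
translate([0, 602, 356]) cube([1117, 301, 178]);
translate([0, 903, 534]) cube([1117, 301, 178]);
translate([0, 1204, 712]) cube([1117, 301, 178]);
translate([0, 1505, 890]) cube([1117, 301, 178]);
translate([0, 1806, 1068]) cube([1117, 301, 178]);
translate([0, 2107, 1246]) cube([1117, 301, 178]);


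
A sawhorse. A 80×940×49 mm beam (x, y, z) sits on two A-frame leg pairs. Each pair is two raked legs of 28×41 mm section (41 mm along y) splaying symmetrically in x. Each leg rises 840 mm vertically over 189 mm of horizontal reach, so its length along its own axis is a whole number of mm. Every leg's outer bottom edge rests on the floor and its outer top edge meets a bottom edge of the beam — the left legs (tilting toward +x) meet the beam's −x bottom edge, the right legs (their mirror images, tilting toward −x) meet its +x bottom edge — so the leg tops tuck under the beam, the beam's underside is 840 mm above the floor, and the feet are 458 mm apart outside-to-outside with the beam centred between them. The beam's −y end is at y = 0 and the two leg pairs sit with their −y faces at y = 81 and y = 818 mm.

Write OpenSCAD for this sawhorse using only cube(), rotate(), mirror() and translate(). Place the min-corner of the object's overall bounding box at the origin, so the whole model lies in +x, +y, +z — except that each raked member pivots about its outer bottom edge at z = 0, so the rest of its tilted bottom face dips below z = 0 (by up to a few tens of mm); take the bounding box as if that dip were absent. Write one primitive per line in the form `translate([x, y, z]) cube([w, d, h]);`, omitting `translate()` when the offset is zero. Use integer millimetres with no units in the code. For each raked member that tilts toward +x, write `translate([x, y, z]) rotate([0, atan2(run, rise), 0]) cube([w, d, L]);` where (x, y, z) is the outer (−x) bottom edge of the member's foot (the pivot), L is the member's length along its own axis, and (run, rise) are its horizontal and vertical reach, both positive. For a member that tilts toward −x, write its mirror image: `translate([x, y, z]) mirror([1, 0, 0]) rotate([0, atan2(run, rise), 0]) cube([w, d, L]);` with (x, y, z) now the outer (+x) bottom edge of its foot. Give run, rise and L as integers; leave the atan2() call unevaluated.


// leg length = √(189² + 840²) = 861
// right-leg outer foot x = 2·189 + 80 = 458
// beam min-corner = (189, 0, 840)
translate([189, 0, 840]) cube([80, 940, 49]);
translate([0, 81, 0]) rotate([0, atan2(189, 840), 0]) cube([28, 41, 861]);
translate([458, 81, 0]) mirror([1, 0, 0]) rotate([0, atan2(189, 840), 0]) cube([28, 41, 861]);
translate([0, 818, 0]) rotate([0, atan2(189, 840), 0]) cube([28, 41, 861]);
translate([458, 818, 0]) mirror([1, 0, 0]) rotate([0, atan2(189, 840), 0]) cube([28, 41, 861]);


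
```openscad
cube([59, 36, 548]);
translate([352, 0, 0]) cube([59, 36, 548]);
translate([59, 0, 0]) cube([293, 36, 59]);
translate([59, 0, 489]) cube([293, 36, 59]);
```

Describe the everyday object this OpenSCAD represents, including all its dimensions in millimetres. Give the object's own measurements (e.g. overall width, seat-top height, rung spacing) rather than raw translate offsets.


A rectangular picture frame lying in the x–z plane (depth along y). The opening is 293 mm wide (x) by 430 mm tall (z), surrounded by a border 59 mm wide on all four sides. The frame is 36 mm deep and is made of two full-height vertical stiles with two horizontal rails fitted between them.


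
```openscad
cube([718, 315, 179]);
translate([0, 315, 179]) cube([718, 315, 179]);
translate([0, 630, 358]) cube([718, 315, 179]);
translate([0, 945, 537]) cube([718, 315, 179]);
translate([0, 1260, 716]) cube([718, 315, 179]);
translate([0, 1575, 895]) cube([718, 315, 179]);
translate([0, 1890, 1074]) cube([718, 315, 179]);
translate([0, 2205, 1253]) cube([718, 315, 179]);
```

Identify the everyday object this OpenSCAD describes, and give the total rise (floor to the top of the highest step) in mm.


A staircase. The total rise is 1432 mm.

8 identical blocks, each offset up and back from the previous — a staircase. Each step is 179 mm tall and there are 8 of them, so the total rise is 8 × 179 = 1432 mm.


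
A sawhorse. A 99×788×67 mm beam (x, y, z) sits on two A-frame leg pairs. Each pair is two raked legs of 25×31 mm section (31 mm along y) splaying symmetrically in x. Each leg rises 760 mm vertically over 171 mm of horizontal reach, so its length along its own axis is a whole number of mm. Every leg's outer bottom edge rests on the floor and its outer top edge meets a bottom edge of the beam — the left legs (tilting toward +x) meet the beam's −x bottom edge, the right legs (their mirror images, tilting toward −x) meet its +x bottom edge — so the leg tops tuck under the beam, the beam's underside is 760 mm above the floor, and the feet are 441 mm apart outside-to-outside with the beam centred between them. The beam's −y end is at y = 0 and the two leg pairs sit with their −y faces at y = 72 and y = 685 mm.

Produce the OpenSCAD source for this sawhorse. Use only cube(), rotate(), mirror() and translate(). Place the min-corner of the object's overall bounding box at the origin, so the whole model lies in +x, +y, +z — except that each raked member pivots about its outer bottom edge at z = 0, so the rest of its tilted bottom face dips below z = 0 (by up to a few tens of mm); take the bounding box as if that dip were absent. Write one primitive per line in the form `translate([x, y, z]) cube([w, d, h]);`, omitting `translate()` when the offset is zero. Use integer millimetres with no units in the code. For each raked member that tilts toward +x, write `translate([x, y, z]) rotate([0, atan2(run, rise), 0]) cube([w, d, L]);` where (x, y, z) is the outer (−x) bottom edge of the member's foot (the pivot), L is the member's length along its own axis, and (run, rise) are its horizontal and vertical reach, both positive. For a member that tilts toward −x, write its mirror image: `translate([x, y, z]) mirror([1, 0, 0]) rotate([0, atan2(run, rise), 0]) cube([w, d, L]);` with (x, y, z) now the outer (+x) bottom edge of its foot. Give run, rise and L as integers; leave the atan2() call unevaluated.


// leg length = √(171² + 760²) = 779
// right-leg outer foot x = 2·171 + 99 = 441
// beam min-corner = (171, 0, 760)
translate([171, 0, 760]) cube([99, 788, 67]);
translate([0, 72, 0]) rotate([0, atan2(171, 760), 0]) cube([25, 31, 779]);
translate([441, 72, 0]) mirror([1, 0, 0]) rotate([0, atan2(171, 760), 0]) cube([25, 31, 779]);
translate([0, 685, 0]) rotate([0, atan2(171, 760), 0]) cube([25, 31, 779]);
translate([441, 685, 0]) mirror([1, 0, 0]) rotate([0, atan2(171, 760), 0]) cube([25, 31, 779]);


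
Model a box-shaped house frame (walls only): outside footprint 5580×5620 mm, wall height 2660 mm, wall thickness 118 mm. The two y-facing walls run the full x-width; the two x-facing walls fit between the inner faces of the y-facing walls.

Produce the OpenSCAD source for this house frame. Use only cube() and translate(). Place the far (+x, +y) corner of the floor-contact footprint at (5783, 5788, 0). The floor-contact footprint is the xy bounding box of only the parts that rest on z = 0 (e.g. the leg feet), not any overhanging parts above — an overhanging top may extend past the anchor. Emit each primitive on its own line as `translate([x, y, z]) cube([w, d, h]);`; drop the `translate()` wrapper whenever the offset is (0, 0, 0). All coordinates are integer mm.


translate([203, 168, 0]) cube([5580, 118, 2660]);
translate([203, 5670, 0]) cube([5580, 118, 2660]);
translate([203, 286, 0]) cube([118, 5384, 2660]);
translate([5665, 286, 0]) cube([118, 5384, 2660]);


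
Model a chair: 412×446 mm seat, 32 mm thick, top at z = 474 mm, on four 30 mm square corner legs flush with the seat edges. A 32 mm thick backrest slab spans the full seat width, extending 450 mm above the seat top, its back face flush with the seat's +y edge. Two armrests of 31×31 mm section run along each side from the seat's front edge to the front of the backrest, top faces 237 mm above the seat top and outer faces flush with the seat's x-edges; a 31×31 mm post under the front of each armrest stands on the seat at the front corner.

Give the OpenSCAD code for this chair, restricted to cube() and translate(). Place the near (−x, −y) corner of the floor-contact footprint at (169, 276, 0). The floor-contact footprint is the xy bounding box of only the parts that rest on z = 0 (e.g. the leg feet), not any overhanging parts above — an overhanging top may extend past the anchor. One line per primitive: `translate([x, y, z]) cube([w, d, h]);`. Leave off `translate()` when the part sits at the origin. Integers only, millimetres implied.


translate([169, 276, 442]) cube([412, 446, 32]);
translate([169, 276, 0]) cube([30, 30, 442]);
translate([551, 276, 0]) cube([30, 30, 442]);
translate([169, 692, 0]) cube([30, 30, 442]);
translate([551, 692, 0]) cube([30, 30, 442]);
translate([169, 690, 474]) cube([412, 32, 450]);
translate([169, 276, 680]) cube([31, 414, 31]);
translate([550, 276, 680]) cube([31, 414, 31]);
translate([169, 276, 474]) cube([31, 31, 206]);
translate([550, 276, 474]) cube([31, 31, 206]);


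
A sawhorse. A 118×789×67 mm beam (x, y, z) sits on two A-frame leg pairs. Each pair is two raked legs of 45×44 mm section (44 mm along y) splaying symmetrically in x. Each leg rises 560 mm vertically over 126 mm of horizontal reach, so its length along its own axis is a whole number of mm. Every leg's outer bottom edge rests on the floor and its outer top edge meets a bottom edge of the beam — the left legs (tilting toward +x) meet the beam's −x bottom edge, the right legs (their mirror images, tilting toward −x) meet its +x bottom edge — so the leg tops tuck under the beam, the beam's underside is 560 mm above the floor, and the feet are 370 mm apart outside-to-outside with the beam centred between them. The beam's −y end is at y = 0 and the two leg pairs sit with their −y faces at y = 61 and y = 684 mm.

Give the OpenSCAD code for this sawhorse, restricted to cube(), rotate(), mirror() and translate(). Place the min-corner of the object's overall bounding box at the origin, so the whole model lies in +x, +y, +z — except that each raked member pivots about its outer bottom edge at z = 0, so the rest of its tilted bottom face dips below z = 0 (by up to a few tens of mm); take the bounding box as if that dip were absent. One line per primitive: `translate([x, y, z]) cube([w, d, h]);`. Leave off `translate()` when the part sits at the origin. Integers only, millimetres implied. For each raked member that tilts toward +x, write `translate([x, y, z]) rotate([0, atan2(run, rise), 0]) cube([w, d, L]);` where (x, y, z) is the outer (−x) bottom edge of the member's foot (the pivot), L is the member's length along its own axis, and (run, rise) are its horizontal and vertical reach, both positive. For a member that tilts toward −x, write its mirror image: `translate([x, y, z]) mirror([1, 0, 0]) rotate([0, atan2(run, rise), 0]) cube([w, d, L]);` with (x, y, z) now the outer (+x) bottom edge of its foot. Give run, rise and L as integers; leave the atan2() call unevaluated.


translate([126, 0, 560]) cube([118, 789, 67]);
translate([0, 61, 0]) rotate([0, atan2(126, 560), 0]) cube([45, 44, 574]);
translate([370, 61, 0]) mirror([1, 0, 0]) rotate([0, atan2(126, 560), 0]) cube([45, 44, 574]);
translate([0, 684, 0]) rotate([0, atan2(126, 560), 0]) cube([45, 44, 574]);
translate([370, 684, 0]) mirror([1, 0, 0]) rotate([0, atan2(126, 560), 0]) cube([45, 44, 574]);


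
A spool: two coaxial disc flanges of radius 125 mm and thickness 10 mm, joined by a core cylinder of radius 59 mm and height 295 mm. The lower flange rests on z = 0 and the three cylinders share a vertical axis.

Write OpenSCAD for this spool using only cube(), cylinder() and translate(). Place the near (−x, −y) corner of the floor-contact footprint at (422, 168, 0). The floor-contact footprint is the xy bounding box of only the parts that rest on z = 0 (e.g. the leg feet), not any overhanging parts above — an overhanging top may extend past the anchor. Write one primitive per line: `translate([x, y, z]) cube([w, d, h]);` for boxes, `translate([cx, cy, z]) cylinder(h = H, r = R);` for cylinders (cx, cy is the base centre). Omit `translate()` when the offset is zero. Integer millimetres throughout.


translate([547, 293, 0]) cylinder(h = 10, r = 125);
translate([547, 293, 10]) cylinder(h = 295, r = 59);
translate([547, 293, 305]) cylinder(h = 10, r = 125);


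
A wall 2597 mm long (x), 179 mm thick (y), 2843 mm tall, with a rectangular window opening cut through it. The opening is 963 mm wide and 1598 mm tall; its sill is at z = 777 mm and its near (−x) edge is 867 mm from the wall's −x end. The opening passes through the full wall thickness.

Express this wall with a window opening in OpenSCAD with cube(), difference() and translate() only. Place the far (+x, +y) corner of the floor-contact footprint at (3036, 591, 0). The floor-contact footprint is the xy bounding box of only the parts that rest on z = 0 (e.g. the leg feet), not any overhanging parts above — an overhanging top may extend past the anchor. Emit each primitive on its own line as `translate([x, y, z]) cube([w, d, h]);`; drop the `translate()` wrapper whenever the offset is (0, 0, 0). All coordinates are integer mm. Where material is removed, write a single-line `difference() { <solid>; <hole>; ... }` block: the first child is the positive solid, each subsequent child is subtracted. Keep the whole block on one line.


difference() { translate([439, 412, 0]) cube([2597, 179, 2843]); translate([1306, 412, 777]) cube([963, 179, 1598]); }


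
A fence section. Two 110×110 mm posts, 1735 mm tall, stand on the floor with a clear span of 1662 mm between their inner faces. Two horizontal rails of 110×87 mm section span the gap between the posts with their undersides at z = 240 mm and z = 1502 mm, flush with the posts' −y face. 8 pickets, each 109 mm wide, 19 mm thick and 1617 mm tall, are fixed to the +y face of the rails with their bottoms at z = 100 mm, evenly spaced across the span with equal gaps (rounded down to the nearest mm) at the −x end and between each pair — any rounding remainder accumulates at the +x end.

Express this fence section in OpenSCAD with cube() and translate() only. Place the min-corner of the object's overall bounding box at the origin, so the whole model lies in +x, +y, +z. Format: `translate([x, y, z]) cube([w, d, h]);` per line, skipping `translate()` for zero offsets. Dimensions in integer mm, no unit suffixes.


cube([110, 110, 1735]);
translate([1772, 0, 0]) cube([110, 110, 1735]);
translate([110, 0, 240]) cube([1662, 110, 87]);
translate([110, 0, 1502]) cube([1662, 110, 87]);
translate([197, 110, 100]) cube([109, 19, 1617]);
translate([393, 110, 100]) cube([109, 19, 1617]);
translate([589, 110, 100]) cube([109, 19, 1617]);
translate([785, 110, 100]) cube([109, 19, 1617]);
translate([981, 110, 100]) cube([109, 19, 1617]);
translate([1177, 110, 100]) cube([109, 19, 1617]);
translate([1373, 110, 100]) cube([109, 19, 1617]);
translate([1569, 110, 100]) cube([109, 19, 1617]);


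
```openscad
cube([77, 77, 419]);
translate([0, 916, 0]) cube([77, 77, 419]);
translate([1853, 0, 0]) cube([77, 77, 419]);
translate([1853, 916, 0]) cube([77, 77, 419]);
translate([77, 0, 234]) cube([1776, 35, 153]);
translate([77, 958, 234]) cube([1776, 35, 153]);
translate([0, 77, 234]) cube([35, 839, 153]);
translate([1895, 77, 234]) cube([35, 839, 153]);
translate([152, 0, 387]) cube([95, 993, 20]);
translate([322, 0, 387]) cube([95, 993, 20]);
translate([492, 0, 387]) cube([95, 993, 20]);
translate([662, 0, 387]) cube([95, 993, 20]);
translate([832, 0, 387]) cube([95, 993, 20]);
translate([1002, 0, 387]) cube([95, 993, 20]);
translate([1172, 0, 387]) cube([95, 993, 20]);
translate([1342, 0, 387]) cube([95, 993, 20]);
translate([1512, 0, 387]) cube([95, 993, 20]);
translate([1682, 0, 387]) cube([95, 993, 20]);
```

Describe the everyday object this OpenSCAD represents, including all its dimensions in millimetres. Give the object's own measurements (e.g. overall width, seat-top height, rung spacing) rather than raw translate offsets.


A bed frame 1930 mm long (x) by 993 mm wide (y). Four 77×77 mm corner posts, 419 mm tall, at the corners of the footprint. Four rails of 35 mm thickness and 153 mm height run between adjacent posts with their undersides at z = 234 mm, their outer faces flush with the outside of the frame (the two x-running rails run between the posts' inner faces; the two y-running rails run between the posts' inner faces). 10 slats, each 95 mm wide (x) and 20 mm thick, lie across the top of the two x-running rails, running the full 993 mm width of the frame in y; along x they sit between the end posts with a 75 mm gap after the −x posts and between neighbouring slats, leaving 76 mm before the +x posts.


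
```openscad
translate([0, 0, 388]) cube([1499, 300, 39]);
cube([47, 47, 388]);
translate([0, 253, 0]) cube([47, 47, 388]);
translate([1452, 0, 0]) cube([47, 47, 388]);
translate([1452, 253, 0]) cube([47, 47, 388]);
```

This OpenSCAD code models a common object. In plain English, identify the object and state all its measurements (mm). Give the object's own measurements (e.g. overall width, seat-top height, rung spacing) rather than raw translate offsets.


A bench: a 1499×300 mm seat slab, 39 mm thick, top at z = 427 mm, on four 47×47 mm square legs flush with the seat corners and standing on z = 0.


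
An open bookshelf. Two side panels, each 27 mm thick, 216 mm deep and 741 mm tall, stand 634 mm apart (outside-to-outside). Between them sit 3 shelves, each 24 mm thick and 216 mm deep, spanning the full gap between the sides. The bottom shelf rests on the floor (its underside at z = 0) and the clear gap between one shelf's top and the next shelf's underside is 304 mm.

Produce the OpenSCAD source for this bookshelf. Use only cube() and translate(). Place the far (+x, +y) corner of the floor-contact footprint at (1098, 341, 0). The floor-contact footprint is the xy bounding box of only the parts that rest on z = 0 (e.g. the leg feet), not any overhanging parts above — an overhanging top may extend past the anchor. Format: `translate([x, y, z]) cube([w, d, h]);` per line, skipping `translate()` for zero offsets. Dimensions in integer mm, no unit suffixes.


translate([464, 125, 0]) cube([27, 216, 741]);
translate([1071, 125, 0]) cube([27, 216, 741]);
translate([491, 125, 0]) cube([580, 216, 24]);
translate([491, 125, 328]) cube([580, 216, 24]);
translate([491, 125, 656]) cube([580, 216, 24]);


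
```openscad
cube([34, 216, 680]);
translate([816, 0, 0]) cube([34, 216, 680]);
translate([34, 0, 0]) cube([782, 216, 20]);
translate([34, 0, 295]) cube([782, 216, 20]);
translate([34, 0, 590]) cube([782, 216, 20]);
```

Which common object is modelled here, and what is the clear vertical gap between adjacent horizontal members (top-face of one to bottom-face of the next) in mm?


A bookshelf. The clear shelf gap is 275 mm.

Two tall side panels with 3 horizontal boards between them — a bookshelf. The first two shelf undersides are at z = 0 and z = 295; with shelf thickness 20, the clear gap is 295 − 0 − 20 = 275 mm.


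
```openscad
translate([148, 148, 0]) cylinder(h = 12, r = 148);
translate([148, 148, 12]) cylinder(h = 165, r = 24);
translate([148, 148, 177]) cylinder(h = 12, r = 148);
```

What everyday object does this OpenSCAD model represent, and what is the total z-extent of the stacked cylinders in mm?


A spool. The overall height is 189 mm.

Three coaxial cylinders, large–small–large — a spool. Two 12 mm flanges and a 165 mm core give 12 + 165 + 12 = 189 mm.


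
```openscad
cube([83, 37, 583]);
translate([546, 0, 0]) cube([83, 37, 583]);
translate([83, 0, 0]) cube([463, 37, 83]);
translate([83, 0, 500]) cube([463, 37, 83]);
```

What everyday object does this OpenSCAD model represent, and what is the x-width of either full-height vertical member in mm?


A picture frame. The border width is 83 mm.

Four thin pieces enclosing a rectangular opening — a picture frame. The two full-height stiles are 583 mm tall; the top rail sits at z = 500 and is 83 mm tall, so the border above the opening is 583 − 500 = 83 mm, matching the stile x-width.


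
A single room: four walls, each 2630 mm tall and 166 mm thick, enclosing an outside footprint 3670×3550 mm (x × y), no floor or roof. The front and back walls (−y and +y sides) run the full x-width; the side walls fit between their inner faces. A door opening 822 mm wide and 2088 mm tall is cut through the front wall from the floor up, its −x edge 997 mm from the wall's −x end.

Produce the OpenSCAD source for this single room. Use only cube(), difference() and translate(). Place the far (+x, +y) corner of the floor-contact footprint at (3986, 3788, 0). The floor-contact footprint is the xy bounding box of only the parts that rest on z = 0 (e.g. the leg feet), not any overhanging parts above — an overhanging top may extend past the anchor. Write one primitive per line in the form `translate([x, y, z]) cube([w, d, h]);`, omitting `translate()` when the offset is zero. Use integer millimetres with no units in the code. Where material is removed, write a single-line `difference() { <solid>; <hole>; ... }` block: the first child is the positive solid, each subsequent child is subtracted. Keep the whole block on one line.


difference() { translate([316, 238, 0]) cube([3670, 166, 2630]); translate([1313, 238, 0]) cube([822, 166, 2088]); }
translate([316, 3622, 0]) cube([3670, 166, 2630]);
translate([316, 404, 0]) cube([166, 3218, 2630]);
translate([3820, 404, 0]) cube([166, 3218, 2630]);


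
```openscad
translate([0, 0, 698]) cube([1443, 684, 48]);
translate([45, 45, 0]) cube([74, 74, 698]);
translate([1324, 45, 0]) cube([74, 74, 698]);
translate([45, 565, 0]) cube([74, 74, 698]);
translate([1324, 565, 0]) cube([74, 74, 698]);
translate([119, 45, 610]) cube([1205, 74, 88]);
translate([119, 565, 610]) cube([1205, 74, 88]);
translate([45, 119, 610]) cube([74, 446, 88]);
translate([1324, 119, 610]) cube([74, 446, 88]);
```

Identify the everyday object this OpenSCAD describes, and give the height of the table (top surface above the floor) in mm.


A table. The table height is 746 mm.

A 1443×684×48 slab sits at z = 698 on four 74 mm square posts — a table. The top surface is at 698 + 48 = 746 mm.


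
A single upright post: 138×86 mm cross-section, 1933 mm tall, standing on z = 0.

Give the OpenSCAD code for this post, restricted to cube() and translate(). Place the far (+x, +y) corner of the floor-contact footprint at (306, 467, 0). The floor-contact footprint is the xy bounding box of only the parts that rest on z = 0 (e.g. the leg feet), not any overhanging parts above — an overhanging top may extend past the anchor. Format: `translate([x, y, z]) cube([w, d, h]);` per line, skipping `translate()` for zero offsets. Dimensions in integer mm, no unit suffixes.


translate([168, 381, 0]) cube([138, 86, 1933]);


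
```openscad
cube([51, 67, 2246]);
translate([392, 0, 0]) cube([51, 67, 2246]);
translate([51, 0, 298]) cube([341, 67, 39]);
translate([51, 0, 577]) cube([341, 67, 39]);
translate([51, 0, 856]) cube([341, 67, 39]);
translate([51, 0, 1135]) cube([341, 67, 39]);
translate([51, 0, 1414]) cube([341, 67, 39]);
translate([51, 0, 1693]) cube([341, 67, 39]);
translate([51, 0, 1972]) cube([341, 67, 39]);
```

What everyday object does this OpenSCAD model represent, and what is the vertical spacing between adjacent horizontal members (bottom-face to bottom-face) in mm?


A ladder. The rung spacing is 279 mm.

Two tall 51×67 posts with 7 short bars between them — a ladder. Adjacent rungs sit at z = 298 and z = 577, so the spacing is 577 − 298 = 279 mm.


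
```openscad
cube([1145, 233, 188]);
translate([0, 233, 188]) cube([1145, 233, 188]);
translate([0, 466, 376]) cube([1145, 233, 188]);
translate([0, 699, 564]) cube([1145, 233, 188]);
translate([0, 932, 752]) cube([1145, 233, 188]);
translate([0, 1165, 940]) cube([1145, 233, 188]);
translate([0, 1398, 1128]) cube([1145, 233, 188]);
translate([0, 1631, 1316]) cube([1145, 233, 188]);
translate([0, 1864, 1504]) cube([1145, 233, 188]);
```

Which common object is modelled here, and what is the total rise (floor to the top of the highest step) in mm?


A staircase. The total rise is 1692 mm.

9 identical blocks, each offset up and back from the previous — a staircase. Each step is 188 mm tall and there are 9 of them, so the total rise is 9 × 188 = 1692 mm.
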